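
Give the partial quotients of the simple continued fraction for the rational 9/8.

Run the Euclidean algorithm on 9 and 8; the successive quotients are the partial quotients a_0, a_1, ... (each step inverts the fractional part left over by the previous one):
  9 = 1*8 + 1, so a_0 = 1.
  8 = 8*1 + 0, so a_1 = 8.
The remainder reaches 0 after 2 divisions, so the expansion has 2 partial quotients, read off in order.

[1; 8]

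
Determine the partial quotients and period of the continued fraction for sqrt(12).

[3; (2, 6)]

Write x_i = (sqrt(12) + m_i)/d_i with (m_0, d_0) = (0, 1). a_0 = floor(sqrt(12)) = 3, since 3^2 = 9 <= 12 < 16 = 4^2.
Iterate m_{i+1} = d_i*a_i - m_i, d_{i+1} = (12 - m_{i+1}^2)/d_i, a_{i+1} = floor((a_0 + m_{i+1})/d_{i+1}):
  m_1 = 1*3 - 0 = 3, d_1 = (12 - 3^2)/1 = 3/1 = 3, a_1 = floor((3 + 3)/3) = 2.
  m_2 = 3*2 - 3 = 3, d_2 = (12 - 3^2)/3 = 3/3 = 1, a_2 = floor((3 + 3)/1) = 6.
  m_3 = 1*6 - 3 = 3, d_3 = (12 - 3^2)/1 = 3/1 = 3: (m_3, d_3) = (m_1, d_1) = (3, 3), so from here the quotients repeat a_1, a_2; the period length is 2.
Hence the expansion of sqrt(12) is a_0 = 3 followed by the repeating block 2, 6 (period 2).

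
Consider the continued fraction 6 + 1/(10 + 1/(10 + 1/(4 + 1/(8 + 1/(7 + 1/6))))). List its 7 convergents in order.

Using the convergent recurrence p_i = a_i*p_{i-1} + p_{i-2}, q_i = a_i*q_{i-1} + q_{i-2} with p_{-2}=0, p_{-1}=1, q_{-2}=1, q_{-1}=0:
  i=0: a_0=6, p_0 = 6*1 + 0 = 6, q_0 = 6*0 + 1 = 1.
  i=1: a_1=10, p_1 = 10*6 + 1 = 61, q_1 = 10*1 + 0 = 10.
  i=2: a_2=10, p_2 = 10*61 + 6 = 616, q_2 = 10*10 + 1 = 101.
  i=3: a_3=4, p_3 = 4*616 + 61 = 2525, q_3 = 4*101 + 10 = 414.
  i=4: a_4=8, p_4 = 8*2525 + 616 = 20816, q_4 = 8*414 + 101 = 3413.
  i=5: a_5=7, p_5 = 7*20816 + 2525 = 148237, q_5 = 7*3413 + 414 = 24305.
  i=6: a_6=6, p_6 = 6*148237 + 20816 = 910238, q_6 = 6*24305 + 3413 = 149243.

6/1, 61/10, 616/101, 2525/414, 20816/3413, 148237/24305, 910238/149243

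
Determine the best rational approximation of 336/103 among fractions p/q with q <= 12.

36/11

Expand x = 336/103 as a continued fraction with the Euclidean algorithm:
  336 = 3*103 + 27, so a_0 = 3.
  103 = 3*27 + 22, so a_1 = 3.
  27 = 1*22 + 5, so a_2 = 1.
  22 = 4*5 + 2, so a_3 = 4.
  5 = 2*2 + 1, so a_4 = 2.
  2 = 2*1 + 0, so a_5 = 2.
so x = [3; 3, 1, 4, 2, 2].
Convergents (p_i = a_i*p_{i-1} + p_{i-2}, q_i = a_i*q_{i-1} + q_{i-2} with p_{-2}=0, p_{-1}=1, q_{-2}=1, q_{-1}=0), until the denominator exceeds 12:
  i=0: a_0=3, p_0 = 3*1 + 0 = 3, q_0 = 3*0 + 1 = 1.
  i=1: a_1=3, p_1 = 3*3 + 1 = 10, q_1 = 3*1 + 0 = 3.
  i=2: a_2=1, p_2 = 1*10 + 3 = 13, q_2 = 1*3 + 1 = 4.
  i=3: a_3=4, p_3 = 4*13 + 10 = 62, q_3 = 4*4 + 3 = 19.
q_3 = 19 > 12, so the last convergent with denominator <= 12 is p_2/q_2 = 13/4.
The closest fraction with denominator <= 12 is either p_2/q_2 or the intermediate fraction (k*p_2 + p_1)/(k*q_2 + q_1) with the largest k >= 1 whose denominator stays <= 12; these approach x as k grows, and every other convergent or intermediate fraction in range is farther away.
Largest k: floor((12 - q_1)/q_2) = floor((12 - 3)/4) = 2.
That gives (2*13 + 10)/(2*4 + 3) = 36/11.
Compare the errors: |x - 13/4| = |336*4 - 13*103|/(103*4) = 5/412, and |x - 36/11| = |336*11 - 36*103|/(103*11) = 12/1133.
Cross-multiplying, 12*412 = 4944 < 5665 = 5*1133, so 12/1133 is smaller: the intermediate fraction 36/11 is closer to x than 13/4.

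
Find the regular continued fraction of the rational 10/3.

Run the Euclidean algorithm on 10 and 3; the successive quotients are the partial quotients a_0, a_1, ... (each step inverts the fractional part left over by the previous one):
  10 = 3*3 + 1, so a_0 = 3.
  3 = 3*1 + 0, so a_1 = 3.
The remainder reaches 0 after 2 divisions, so the expansion has 2 partial quotients, read off in order.

[3; 3]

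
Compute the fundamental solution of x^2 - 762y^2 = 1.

(x, y) = (6349, 230)

First expand sqrt(762) as a continued fraction. With x_i = (sqrt(762) + m_i)/d_i and (m_0, d_0) = (0, 1): a_0 = floor(sqrt(762)) = 27, since 27^2 = 729 <= 762 < 784 = 28^2.
Iterate m_{i+1} = d_i*a_i - m_i, d_{i+1} = (762 - m_{i+1}^2)/d_i, a_{i+1} = floor((a_0 + m_{i+1})/d_{i+1}):
  m_1 = 1*27 - 0 = 27, d_1 = (762 - 27^2)/1 = 33/1 = 33, a_1 = floor((27 + 27)/33) = 1.
  m_2 = 33*1 - 27 = 6, d_2 = (762 - 6^2)/33 = 726/33 = 22, a_2 = floor((27 + 6)/22) = 1.
  m_3 = 22*1 - 6 = 16, d_3 = (762 - 16^2)/22 = 506/22 = 23, a_3 = floor((27 + 16)/23) = 1.
  m_4 = 23*1 - 16 = 7, d_4 = (762 - 7^2)/23 = 713/23 = 31, a_4 = floor((27 + 7)/31) = 1.
  m_5 = 31*1 - 7 = 24, d_5 = (762 - 24^2)/31 = 186/31 = 6, a_5 = floor((27 + 24)/6) = 8.
  m_6 = 6*8 - 24 = 24, d_6 = (762 - 24^2)/6 = 186/6 = 31, a_6 = floor((27 + 24)/31) = 1.
  m_7 = 31*1 - 24 = 7, d_7 = (762 - 7^2)/31 = 713/31 = 23, a_7 = floor((27 + 7)/23) = 1.
  m_8 = 23*1 - 7 = 16, d_8 = (762 - 16^2)/23 = 506/23 = 22, a_8 = floor((27 + 16)/22) = 1.
  m_9 = 22*1 - 16 = 6, d_9 = (762 - 6^2)/22 = 726/22 = 33, a_9 = floor((27 + 6)/33) = 1.
  m_10 = 33*1 - 6 = 27, d_10 = (762 - 27^2)/33 = 33/33 = 1, a_10 = floor((27 + 27)/1) = 54.
  m_11 = 1*54 - 27 = 27, d_11 = (762 - 27^2)/1 = 33/1 = 33: (m_11, d_11) = (m_1, d_1) = (27, 33), so from here the quotients repeat a_1, ..., a_10; the period length is 10.
So sqrt(762) = [27; (1, 1, 1, 1, 8, 1, 1, 1, 1, 54)] with period length k = 10.
k is even, so the fundamental solution of x^2 - 762y^2 = 1 is (p_{k-1}, q_{k-1}) = (p_9, q_9); compute convergents through index 9.
Convergents (p_i = a_i*p_{i-1} + p_{i-2}, q_i = a_i*q_{i-1} + q_{i-2} with p_{-2}=0, p_{-1}=1, q_{-2}=1, q_{-1}=0):
  i=0: a_0=27, p_0 = 27*1 + 0 = 27, q_0 = 27*0 + 1 = 1.
  i=1: a_1=1, p_1 = 1*27 + 1 = 28, q_1 = 1*1 + 0 = 1.
  i=2: a_2=1, p_2 = 1*28 + 27 = 55, q_2 = 1*1 + 1 = 2.
  i=3: a_3=1, p_3 = 1*55 + 28 = 83, q_3 = 1*2 + 1 = 3.
  i=4: a_4=1, p_4 = 1*83 + 55 = 138, q_4 = 1*3 + 2 = 5.
  i=5: a_5=8, p_5 = 8*138 + 83 = 1187, q_5 = 8*5 + 3 = 43.
  i=6: a_6=1, p_6 = 1*1187 + 138 = 1325, q_6 = 1*43 + 5 = 48.
  i=7: a_7=1, p_7 = 1*1325 + 1187 = 2512, q_7 = 1*48 + 43 = 91.
  i=8: a_8=1, p_8 = 1*2512 + 1325 = 3837, q_8 = 1*91 + 48 = 139.
  i=9: a_9=1, p_9 = 1*3837 + 2512 = 6349, q_9 = 1*139 + 91 = 230.
Check: 6349^2 - 762*230^2 = 40309801 - 40309800 = 1, so (x, y) = (6349, 230) solves the equation, and by the theorem it is the least positive solution.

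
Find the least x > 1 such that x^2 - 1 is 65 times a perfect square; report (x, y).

(x, y) = (129, 16)

First expand sqrt(65) as a continued fraction. With x_i = (sqrt(65) + m_i)/d_i and (m_0, d_0) = (0, 1): a_0 = floor(sqrt(65)) = 8, since 8^2 = 64 <= 65 < 81 = 9^2.
Iterate m_{i+1} = d_i*a_i - m_i, d_{i+1} = (65 - m_{i+1}^2)/d_i, a_{i+1} = floor((a_0 + m_{i+1})/d_{i+1}):
  m_1 = 1*8 - 0 = 8, d_1 = (65 - 8^2)/1 = 1/1 = 1, a_1 = floor((8 + 8)/1) = 16.
  m_2 = 1*16 - 8 = 8, d_2 = (65 - 8^2)/1 = 1/1 = 1: (m_2, d_2) = (m_1, d_1) = (8, 1), so from here the quotient a_1 repeats; the period length is 1.
So sqrt(65) = [8; (16)] with period length k = 1.
k is odd, so (p_{k-1}, q_{k-1}) only solves x^2 - 65y^2 = -1 and the fundamental solution of x^2 - 65y^2 = 1 is (p_{2k-1}, q_{2k-1}) = (p_1, q_1); compute convergents through index 1, running through the period twice.
Convergents (p_i = a_i*p_{i-1} + p_{i-2}, q_i = a_i*q_{i-1} + q_{i-2} with p_{-2}=0, p_{-1}=1, q_{-2}=1, q_{-1}=0):
  i=0: a_0=8, p_0 = 8*1 + 0 = 8, q_0 = 8*0 + 1 = 1.
  i=1: a_1=16, p_1 = 16*8 + 1 = 129, q_1 = 16*1 + 0 = 16.
Indeed p_0^2 - 65*q_0^2 = 64 - 65 = -1, not +1.
Check: 129^2 - 65*16^2 = 16641 - 16640 = 1, so (x, y) = (129, 16) solves the equation, and by the theorem it is the least positive solution.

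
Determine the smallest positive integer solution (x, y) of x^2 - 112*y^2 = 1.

First expand sqrt(112) as a continued fraction. With x_i = (sqrt(112) + m_i)/d_i and (m_0, d_0) = (0, 1): a_0 = floor(sqrt(112)) = 10, since 10^2 = 100 <= 112 < 121 = 11^2.
Iterate m_{i+1} = d_i*a_i - m_i, d_{i+1} = (112 - m_{i+1}^2)/d_i, a_{i+1} = floor((a_0 + m_{i+1})/d_{i+1}):
  m_1 = 1*10 - 0 = 10, d_1 = (112 - 10^2)/1 = 12/1 = 12, a_1 = floor((10 + 10)/12) = 1.
  m_2 = 12*1 - 10 = 2, d_2 = (112 - 2^2)/12 = 108/12 = 9, a_2 = floor((10 + 2)/9) = 1.
  m_3 = 9*1 - 2 = 7, d_3 = (112 - 7^2)/9 = 63/9 = 7, a_3 = floor((10 + 7)/7) = 2.
  m_4 = 7*2 - 7 = 7, d_4 = (112 - 7^2)/7 = 63/7 = 9, a_4 = floor((10 + 7)/9) = 1.
  m_5 = 9*1 - 7 = 2, d_5 = (112 - 2^2)/9 = 108/9 = 12, a_5 = floor((10 + 2)/12) = 1.
  m_6 = 12*1 - 2 = 10, d_6 = (112 - 10^2)/12 = 12/12 = 1, a_6 = floor((10 + 10)/1) = 20.
  m_7 = 1*20 - 10 = 10, d_7 = (112 - 10^2)/1 = 12/1 = 12: (m_7, d_7) = (m_1, d_1) = (10, 12), so from here the quotients repeat a_1, ..., a_6; the period length is 6.
So sqrt(112) = [10; (1, 1, 2, 1, 1, 20)] with period length k = 6.
k is even, so the fundamental solution of x^2 - 112y^2 = 1 is (p_{k-1}, q_{k-1}) = (p_5, q_5); compute convergents through index 5.
Convergents (p_i = a_i*p_{i-1} + p_{i-2}, q_i = a_i*q_{i-1} + q_{i-2} with p_{-2}=0, p_{-1}=1, q_{-2}=1, q_{-1}=0):
  i=0: a_0=10, p_0 = 10*1 + 0 = 10, q_0 = 10*0 + 1 = 1.
  i=1: a_1=1, p_1 = 1*10 + 1 = 11, q_1 = 1*1 + 0 = 1.
  i=2: a_2=1, p_2 = 1*11 + 10 = 21, q_2 = 1*1 + 1 = 2.
  i=3: a_3=2, p_3 = 2*21 + 11 = 53, q_3 = 2*2 + 1 = 5.
  i=4: a_4=1, p_4 = 1*53 + 21 = 74, q_4 = 1*5 + 2 = 7.
  i=5: a_5=1, p_5 = 1*74 + 53 = 127, q_5 = 1*7 + 5 = 12.
Check: 127^2 - 112*12^2 = 16129 - 16128 = 1, so (x, y) = (127, 12) solves the equation, and by the theorem it is the least positive solution.

(x, y) = (127, 12)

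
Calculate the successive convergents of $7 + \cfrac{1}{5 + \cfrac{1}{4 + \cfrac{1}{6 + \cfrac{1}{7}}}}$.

Using the convergent recurrence p_i = a_i*p_{i-1} + p_{i-2}, q_i = a_i*q_{i-1} + q_{i-2} with p_{-2}=0, p_{-1}=1, q_{-2}=1, q_{-1}=0:
  i=0: a_0=7, p_0 = 7*1 + 0 = 7, q_0 = 7*0 + 1 = 1.
  i=1: a_1=5, p_1 = 5*7 + 1 = 36, q_1 = 5*1 + 0 = 5.
  i=2: a_2=4, p_2 = 4*36 + 7 = 151, q_2 = 4*5 + 1 = 21.
  i=3: a_3=6, p_3 = 6*151 + 36 = 942, q_3 = 6*21 + 5 = 131.
  i=4: a_4=7, p_4 = 7*942 + 151 = 6745, q_4 = 7*131 + 21 = 938.

7/1, 36/5, 151/21, 942/131, 6745/938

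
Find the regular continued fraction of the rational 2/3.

[0; 1, 2]

Run the Euclidean algorithm on 2 and 3; the successive quotients are the partial quotients a_0, a_1, ... (each step inverts the fractional part left over by the previous one):
  2 = 0*3 + 2, so a_0 = 0.
  3 = 1*2 + 1, so a_1 = 1.
  2 = 2*1 + 0, so a_2 = 2.
The remainder reaches 0 after 3 divisions, so the expansion has 3 partial quotients, read off in order.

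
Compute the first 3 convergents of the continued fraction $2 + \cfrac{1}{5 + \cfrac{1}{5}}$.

2/1, 11/5, 57/26

Using the convergent recurrence p_i = a_i*p_{i-1} + p_{i-2}, q_i = a_i*q_{i-1} + q_{i-2} with p_{-2}=0, p_{-1}=1, q_{-2}=1, q_{-1}=0:
  i=0: a_0=2, p_0 = 2*1 + 0 = 2, q_0 = 2*0 + 1 = 1.
  i=1: a_1=5, p_1 = 5*2 + 1 = 11, q_1 = 5*1 + 0 = 5.
  i=2: a_2=5, p_2 = 5*11 + 2 = 57, q_2 = 5*5 + 1 = 26.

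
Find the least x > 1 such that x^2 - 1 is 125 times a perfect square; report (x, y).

First expand sqrt(125) as a continued fraction. With x_i = (sqrt(125) + m_i)/d_i and (m_0, d_0) = (0, 1): a_0 = floor(sqrt(125)) = 11, since 11^2 = 121 <= 125 < 144 = 12^2.
Iterate m_{i+1} = d_i*a_i - m_i, d_{i+1} = (125 - m_{i+1}^2)/d_i, a_{i+1} = floor((a_0 + m_{i+1})/d_{i+1}):
  m_1 = 1*11 - 0 = 11, d_1 = (125 - 11^2)/1 = 4/1 = 4, a_1 = floor((11 + 11)/4) = 5.
  m_2 = 4*5 - 11 = 9, d_2 = (125 - 9^2)/4 = 44/4 = 11, a_2 = floor((11 + 9)/11) = 1.
  m_3 = 11*1 - 9 = 2, d_3 = (125 - 2^2)/11 = 121/11 = 11, a_3 = floor((11 + 2)/11) = 1.
  m_4 = 11*1 - 2 = 9, d_4 = (125 - 9^2)/11 = 44/11 = 4, a_4 = floor((11 + 9)/4) = 5.
  m_5 = 4*5 - 9 = 11, d_5 = (125 - 11^2)/4 = 4/4 = 1, a_5 = floor((11 + 11)/1) = 22.
  m_6 = 1*22 - 11 = 11, d_6 = (125 - 11^2)/1 = 4/1 = 4: (m_6, d_6) = (m_1, d_1) = (11, 4), so from here the quotients repeat a_1, ..., a_5; the period length is 5.
So sqrt(125) = [11; (5, 1, 1, 5, 22)] with period length k = 5.
k is odd, so (p_{k-1}, q_{k-1}) only solves x^2 - 125y^2 = -1 and the fundamental solution of x^2 - 125y^2 = 1 is (p_{2k-1}, q_{2k-1}) = (p_9, q_9); compute convergents through index 9, running through the period twice.
Convergents (p_i = a_i*p_{i-1} + p_{i-2}, q_i = a_i*q_{i-1} + q_{i-2} with p_{-2}=0, p_{-1}=1, q_{-2}=1, q_{-1}=0):
  i=0: a_0=11, p_0 = 11*1 + 0 = 11, q_0 = 11*0 + 1 = 1.
  i=1: a_1=5, p_1 = 5*11 + 1 = 56, q_1 = 5*1 + 0 = 5.
  i=2: a_2=1, p_2 = 1*56 + 11 = 67, q_2 = 1*5 + 1 = 6.
  i=3: a_3=1, p_3 = 1*67 + 56 = 123, q_3 = 1*6 + 5 = 11.
  i=4: a_4=5, p_4 = 5*123 + 67 = 682, q_4 = 5*11 + 6 = 61.
  i=5: a_5=22, p_5 = 22*682 + 123 = 15127, q_5 = 22*61 + 11 = 1353.
  i=6: a_6=5, p_6 = 5*15127 + 682 = 76317, q_6 = 5*1353 + 61 = 6826.
  i=7: a_7=1, p_7 = 1*76317 + 15127 = 91444, q_7 = 1*6826 + 1353 = 8179.
  i=8: a_8=1, p_8 = 1*91444 + 76317 = 167761, q_8 = 1*8179 + 6826 = 15005.
  i=9: a_9=5, p_9 = 5*167761 + 91444 = 930249, q_9 = 5*15005 + 8179 = 83204.
Indeed p_4^2 - 125*q_4^2 = 465124 - 465125 = -1, not +1.
Check: 930249^2 - 125*83204^2 = 865363202001 - 865363202000 = 1, so (x, y) = (930249, 83204) solves the equation, and by the theorem it is the least positive solution.

(x, y) = (930249, 83204)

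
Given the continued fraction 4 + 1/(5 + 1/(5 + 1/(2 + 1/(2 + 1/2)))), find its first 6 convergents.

4/1, 21/5, 109/26, 239/57, 587/140, 1413/337

Using the convergent recurrence p_i = a_i*p_{i-1} + p_{i-2}, q_i = a_i*q_{i-1} + q_{i-2} with p_{-2}=0, p_{-1}=1, q_{-2}=1, q_{-1}=0:
  i=0: a_0=4, p_0 = 4*1 + 0 = 4, q_0 = 4*0 + 1 = 1.
  i=1: a_1=5, p_1 = 5*4 + 1 = 21, q_1 = 5*1 + 0 = 5.
  i=2: a_2=5, p_2 = 5*21 + 4 = 109, q_2 = 5*5 + 1 = 26.
  i=3: a_3=2, p_3 = 2*109 + 21 = 239, q_3 = 2*26 + 5 = 57.
  i=4: a_4=2, p_4 = 2*239 + 109 = 587, q_4 = 2*57 + 26 = 140.
  i=5: a_5=2, p_5 = 2*587 + 239 = 1413, q_5 = 2*140 + 57 = 337.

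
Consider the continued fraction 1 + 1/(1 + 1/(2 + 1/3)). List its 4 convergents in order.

Using the convergent recurrence p_i = a_i*p_{i-1} + p_{i-2}, q_i = a_i*q_{i-1} + q_{i-2} with p_{-2}=0, p_{-1}=1, q_{-2}=1, q_{-1}=0:
  i=0: a_0=1, p_0 = 1*1 + 0 = 1, q_0 = 1*0 + 1 = 1.
  i=1: a_1=1, p_1 = 1*1 + 1 = 2, q_1 = 1*1 + 0 = 1.
  i=2: a_2=2, p_2 = 2*2 + 1 = 5, q_2 = 2*1 + 1 = 3.
  i=3: a_3=3, p_3 = 3*5 + 2 = 17, q_3 = 3*3 + 1 = 10.

1/1, 2/1, 5/3, 17/10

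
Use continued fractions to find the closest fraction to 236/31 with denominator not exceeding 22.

137/18

Expand x = 236/31 as a continued fraction with the Euclidean algorithm:
  236 = 7*31 + 19, so a_0 = 7.
  31 = 1*19 + 12, so a_1 = 1.
  19 = 1*12 + 7, so a_2 = 1.
  12 = 1*7 + 5, so a_3 = 1.
  7 = 1*5 + 2, so a_4 = 1.
  5 = 2*2 + 1, so a_5 = 2.
  2 = 2*1 + 0, so a_6 = 2.
so x = [7; 1, 1, 1, 1, 2, 2].
Convergents (p_i = a_i*p_{i-1} + p_{i-2}, q_i = a_i*q_{i-1} + q_{i-2} with p_{-2}=0, p_{-1}=1, q_{-2}=1, q_{-1}=0), until the denominator exceeds 22:
  i=0: a_0=7, p_0 = 7*1 + 0 = 7, q_0 = 7*0 + 1 = 1.
  i=1: a_1=1, p_1 = 1*7 + 1 = 8, q_1 = 1*1 + 0 = 1.
  i=2: a_2=1, p_2 = 1*8 + 7 = 15, q_2 = 1*1 + 1 = 2.
  i=3: a_3=1, p_3 = 1*15 + 8 = 23, q_3 = 1*2 + 1 = 3.
  i=4: a_4=1, p_4 = 1*23 + 15 = 38, q_4 = 1*3 + 2 = 5.
  i=5: a_5=2, p_5 = 2*38 + 23 = 99, q_5 = 2*5 + 3 = 13.
  i=6: a_6=2, p_6 = 2*99 + 38 = 236, q_6 = 2*13 + 5 = 31.
q_6 = 31 > 22, so the last convergent with denominator <= 22 is p_5/q_5 = 99/13.
The closest fraction with denominator <= 22 is either p_5/q_5 or the intermediate fraction (k*p_5 + p_4)/(k*q_5 + q_4) with the largest k >= 1 whose denominator stays <= 22; these approach x as k grows, and every other convergent or intermediate fraction in range is farther away.
Largest k: floor((22 - q_4)/q_5) = floor((22 - 5)/13) = 1.
That gives (1*99 + 38)/(1*13 + 5) = 137/18.
Compare the errors: |x - 99/13| = |236*13 - 99*31|/(31*13) = 1/403, and |x - 137/18| = |236*18 - 137*31|/(31*18) = 1/558.
Cross-multiplying, 1*403 = 403 < 558 = 1*558, so 1/558 is smaller: the intermediate fraction 137/18 is closer to x than 99/13.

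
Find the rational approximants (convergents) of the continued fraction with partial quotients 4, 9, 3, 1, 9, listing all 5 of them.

4/1, 37/9, 115/28, 152/37, 1483/361

Using the convergent recurrence p_i = a_i*p_{i-1} + p_{i-2}, q_i = a_i*q_{i-1} + q_{i-2} with p_{-2}=0, p_{-1}=1, q_{-2}=1, q_{-1}=0:
  i=0: a_0=4, p_0 = 4*1 + 0 = 4, q_0 = 4*0 + 1 = 1.
  i=1: a_1=9, p_1 = 9*4 + 1 = 37, q_1 = 9*1 + 0 = 9.
  i=2: a_2=3, p_2 = 3*37 + 4 = 115, q_2 = 3*9 + 1 = 28.
  i=3: a_3=1, p_3 = 1*115 + 37 = 152, q_3 = 1*28 + 9 = 37.
  i=4: a_4=9, p_4 = 9*152 + 115 = 1483, q_4 = 9*37 + 28 = 361.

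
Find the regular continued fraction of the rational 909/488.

[1; 1, 6, 3, 1, 1, 9]

Run the Euclidean algorithm on 909 and 488; the successive quotients are the partial quotients a_0, a_1, ... (each step inverts the fractional part left over by the previous one):
  909 = 1*488 + 421, so a_0 = 1.
  488 = 1*421 + 67, so a_1 = 1.
  421 = 6*67 + 19, so a_2 = 6.
  67 = 3*19 + 10, so a_3 = 3.
  19 = 1*10 + 9, so a_4 = 1.
  10 = 1*9 + 1, so a_5 = 1.
  9 = 9*1 + 0, so a_6 = 9.
The remainder reaches 0 after 7 divisions, so the expansion has 7 partial quotients, read off in order.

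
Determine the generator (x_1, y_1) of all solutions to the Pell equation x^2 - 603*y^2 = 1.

First expand sqrt(603) as a continued fraction. With x_i = (sqrt(603) + m_i)/d_i and (m_0, d_0) = (0, 1): a_0 = floor(sqrt(603)) = 24, since 24^2 = 576 <= 603 < 625 = 25^2.
Iterate m_{i+1} = d_i*a_i - m_i, d_{i+1} = (603 - m_{i+1}^2)/d_i, a_{i+1} = floor((a_0 + m_{i+1})/d_{i+1}):
  m_1 = 1*24 - 0 = 24, d_1 = (603 - 24^2)/1 = 27/1 = 27, a_1 = floor((24 + 24)/27) = 1.
  m_2 = 27*1 - 24 = 3, d_2 = (603 - 3^2)/27 = 594/27 = 22, a_2 = floor((24 + 3)/22) = 1.
  m_3 = 22*1 - 3 = 19, d_3 = (603 - 19^2)/22 = 242/22 = 11, a_3 = floor((24 + 19)/11) = 3.
  m_4 = 11*3 - 19 = 14, d_4 = (603 - 14^2)/11 = 407/11 = 37, a_4 = floor((24 + 14)/37) = 1.
  m_5 = 37*1 - 14 = 23, d_5 = (603 - 23^2)/37 = 74/37 = 2, a_5 = floor((24 + 23)/2) = 23.
  m_6 = 2*23 - 23 = 23, d_6 = (603 - 23^2)/2 = 74/2 = 37, a_6 = floor((24 + 23)/37) = 1.
  m_7 = 37*1 - 23 = 14, d_7 = (603 - 14^2)/37 = 407/37 = 11, a_7 = floor((24 + 14)/11) = 3.
  m_8 = 11*3 - 14 = 19, d_8 = (603 - 19^2)/11 = 242/11 = 22, a_8 = floor((24 + 19)/22) = 1.
  m_9 = 22*1 - 19 = 3, d_9 = (603 - 3^2)/22 = 594/22 = 27, a_9 = floor((24 + 3)/27) = 1.
  m_10 = 27*1 - 3 = 24, d_10 = (603 - 24^2)/27 = 27/27 = 1, a_10 = floor((24 + 24)/1) = 48.
  m_11 = 1*48 - 24 = 24, d_11 = (603 - 24^2)/1 = 27/1 = 27: (m_11, d_11) = (m_1, d_1) = (24, 27), so from here the quotients repeat a_1, ..., a_10; the period length is 10.
So sqrt(603) = [24; (1, 1, 3, 1, 23, 1, 3, 1, 1, 48)] with period length k = 10.
k is even, so the fundamental solution of x^2 - 603y^2 = 1 is (p_{k-1}, q_{k-1}) = (p_9, q_9); compute convergents through index 9.
Convergents (p_i = a_i*p_{i-1} + p_{i-2}, q_i = a_i*q_{i-1} + q_{i-2} with p_{-2}=0, p_{-1}=1, q_{-2}=1, q_{-1}=0):
  i=0: a_0=24, p_0 = 24*1 + 0 = 24, q_0 = 24*0 + 1 = 1.
  i=1: a_1=1, p_1 = 1*24 + 1 = 25, q_1 = 1*1 + 0 = 1.
  i=2: a_2=1, p_2 = 1*25 + 24 = 49, q_2 = 1*1 + 1 = 2.
  i=3: a_3=3, p_3 = 3*49 + 25 = 172, q_3 = 3*2 + 1 = 7.
  i=4: a_4=1, p_4 = 1*172 + 49 = 221, q_4 = 1*7 + 2 = 9.
  i=5: a_5=23, p_5 = 23*221 + 172 = 5255, q_5 = 23*9 + 7 = 214.
  i=6: a_6=1, p_6 = 1*5255 + 221 = 5476, q_6 = 1*214 + 9 = 223.
  i=7: a_7=3, p_7 = 3*5476 + 5255 = 21683, q_7 = 3*223 + 214 = 883.
  i=8: a_8=1, p_8 = 1*21683 + 5476 = 27159, q_8 = 1*883 + 223 = 1106.
  i=9: a_9=1, p_9 = 1*27159 + 21683 = 48842, q_9 = 1*1106 + 883 = 1989.
Check: 48842^2 - 603*1989^2 = 2385540964 - 2385540963 = 1, so (x, y) = (48842, 1989) solves the equation, and by the theorem it is the least positive solution.

(x, y) = (48842, 1989)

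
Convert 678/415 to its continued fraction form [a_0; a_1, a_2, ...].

Run the Euclidean algorithm on 678 and 415; the successive quotients are the partial quotients a_0, a_1, ... (each step inverts the fractional part left over by the previous one):
  678 = 1*415 + 263, so a_0 = 1.
  415 = 1*263 + 152, so a_1 = 1.
  263 = 1*152 + 111, so a_2 = 1.
  152 = 1*111 + 41, so a_3 = 1.
  111 = 2*41 + 29, so a_4 = 2.
  41 = 1*29 + 12, so a_5 = 1.
  29 = 2*12 + 5, so a_6 = 2.
  12 = 2*5 + 2, so a_7 = 2.
  5 = 2*2 + 1, so a_8 = 2.
  2 = 2*1 + 0, so a_9 = 2.
The remainder reaches 0 after 10 divisions, so the expansion has 10 partial quotients, read off in order.

[1; 1, 1, 1, 2, 1, 2, 2, 2, 2]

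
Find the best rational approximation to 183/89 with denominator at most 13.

Expand x = 183/89 as a continued fraction with the Euclidean algorithm:
  183 = 2*89 + 5, so a_0 = 2.
  89 = 17*5 + 4, so a_1 = 17.
  5 = 1*4 + 1, so a_2 = 1.
  4 = 4*1 + 0, so a_3 = 4.
so x = [2; 17, 1, 4].
Convergents (p_i = a_i*p_{i-1} + p_{i-2}, q_i = a_i*q_{i-1} + q_{i-2} with p_{-2}=0, p_{-1}=1, q_{-2}=1, q_{-1}=0), until the denominator exceeds 13:
  i=0: a_0=2, p_0 = 2*1 + 0 = 2, q_0 = 2*0 + 1 = 1.
  i=1: a_1=17, p_1 = 17*2 + 1 = 35, q_1 = 17*1 + 0 = 17.
q_1 = 17 > 13, so the last convergent with denominator <= 13 is p_0/q_0 = 2/1.
The closest fraction with denominator <= 13 is either p_0/q_0 or the intermediate fraction (k*p_0 + p_{-1})/(k*q_0 + q_{-1}) with the largest k >= 1 whose denominator stays <= 13; these approach x as k grows, and every other convergent or intermediate fraction in range is farther away.
Largest k: floor((13 - q_{-1})/q_0) = floor((13 - 0)/1) = 13 (using the seeds p_{-1} = 1, q_{-1} = 0).
That gives (13*2 + 1)/(13*1 + 0) = 27/13.
Compare the errors: |x - 2/1| = |183*1 - 2*89|/(89*1) = 5/89, and |x - 27/13| = |183*13 - 27*89|/(89*13) = 24/1157.
Cross-multiplying, 24*89 = 2136 < 5785 = 5*1157, so 24/1157 is smaller: the intermediate fraction 27/13 is closer to x than 2/1.

27/13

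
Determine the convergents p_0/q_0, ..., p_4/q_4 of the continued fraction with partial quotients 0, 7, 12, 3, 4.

0/1, 1/7, 12/85, 37/262, 160/1133

Using the convergent recurrence p_i = a_i*p_{i-1} + p_{i-2}, q_i = a_i*q_{i-1} + q_{i-2} with p_{-2}=0, p_{-1}=1, q_{-2}=1, q_{-1}=0:
  i=0: a_0=0, p_0 = 0*1 + 0 = 0, q_0 = 0*0 + 1 = 1.
  i=1: a_1=7, p_1 = 7*0 + 1 = 1, q_1 = 7*1 + 0 = 7.
  i=2: a_2=12, p_2 = 12*1 + 0 = 12, q_2 = 12*7 + 1 = 85.
  i=3: a_3=3, p_3 = 3*12 + 1 = 37, q_3 = 3*85 + 7 = 262.
  i=4: a_4=4, p_4 = 4*37 + 12 = 160, q_4 = 4*262 + 85 = 1133.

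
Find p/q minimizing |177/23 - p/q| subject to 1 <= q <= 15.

100/13

Expand x = 177/23 as a continued fraction with the Euclidean algorithm:
  177 = 7*23 + 16, so a_0 = 7.
  23 = 1*16 + 7, so a_1 = 1.
  16 = 2*7 + 2, so a_2 = 2.
  7 = 3*2 + 1, so a_3 = 3.
  2 = 2*1 + 0, so a_4 = 2.
so x = [7; 1, 2, 3, 2].
Convergents (p_i = a_i*p_{i-1} + p_{i-2}, q_i = a_i*q_{i-1} + q_{i-2} with p_{-2}=0, p_{-1}=1, q_{-2}=1, q_{-1}=0), until the denominator exceeds 15:
  i=0: a_0=7, p_0 = 7*1 + 0 = 7, q_0 = 7*0 + 1 = 1.
  i=1: a_1=1, p_1 = 1*7 + 1 = 8, q_1 = 1*1 + 0 = 1.
  i=2: a_2=2, p_2 = 2*8 + 7 = 23, q_2 = 2*1 + 1 = 3.
  i=3: a_3=3, p_3 = 3*23 + 8 = 77, q_3 = 3*3 + 1 = 10.
  i=4: a_4=2, p_4 = 2*77 + 23 = 177, q_4 = 2*10 + 3 = 23.
q_4 = 23 > 15, so the last convergent with denominator <= 15 is p_3/q_3 = 77/10.
The closest fraction with denominator <= 15 is either p_3/q_3 or the intermediate fraction (k*p_3 + p_2)/(k*q_3 + q_2) with the largest k >= 1 whose denominator stays <= 15; these approach x as k grows, and every other convergent or intermediate fraction in range is farther away.
Largest k: floor((15 - q_2)/q_3) = floor((15 - 3)/10) = 1.
That gives (1*77 + 23)/(1*10 + 3) = 100/13.
Compare the errors: |x - 77/10| = |177*10 - 77*23|/(23*10) = 1/230, and |x - 100/13| = |177*13 - 100*23|/(23*13) = 1/299.
Cross-multiplying, 1*230 = 230 < 299 = 1*299, so 1/299 is smaller: the intermediate fraction 100/13 is closer to x than 77/10.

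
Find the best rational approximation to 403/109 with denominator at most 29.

Expand x = 403/109 as a continued fraction with the Euclidean algorithm:
  403 = 3*109 + 76, so a_0 = 3.
  109 = 1*76 + 33, so a_1 = 1.
  76 = 2*33 + 10, so a_2 = 2.
  33 = 3*10 + 3, so a_3 = 3.
  10 = 3*3 + 1, so a_4 = 3.
  3 = 3*1 + 0, so a_5 = 3.
so x = [3; 1, 2, 3, 3, 3].
Convergents (p_i = a_i*p_{i-1} + p_{i-2}, q_i = a_i*q_{i-1} + q_{i-2} with p_{-2}=0, p_{-1}=1, q_{-2}=1, q_{-1}=0), until the denominator exceeds 29:
  i=0: a_0=3, p_0 = 3*1 + 0 = 3, q_0 = 3*0 + 1 = 1.
  i=1: a_1=1, p_1 = 1*3 + 1 = 4, q_1 = 1*1 + 0 = 1.
  i=2: a_2=2, p_2 = 2*4 + 3 = 11, q_2 = 2*1 + 1 = 3.
  i=3: a_3=3, p_3 = 3*11 + 4 = 37, q_3 = 3*3 + 1 = 10.
  i=4: a_4=3, p_4 = 3*37 + 11 = 122, q_4 = 3*10 + 3 = 33.
q_4 = 33 > 29, so the last convergent with denominator <= 29 is p_3/q_3 = 37/10.
The closest fraction with denominator <= 29 is either p_3/q_3 or the intermediate fraction (k*p_3 + p_2)/(k*q_3 + q_2) with the largest k >= 1 whose denominator stays <= 29; these approach x as k grows, and every other convergent or intermediate fraction in range is farther away.
Largest k: floor((29 - q_2)/q_3) = floor((29 - 3)/10) = 2.
That gives (2*37 + 11)/(2*10 + 3) = 85/23.
Compare the errors: |x - 37/10| = |403*10 - 37*109|/(109*10) = 3/1090, and |x - 85/23| = |403*23 - 85*109|/(109*23) = 4/2507.
Cross-multiplying, 4*1090 = 4360 < 7521 = 3*2507, so 4/2507 is smaller: the intermediate fraction 85/23 is closer to x than 37/10.

85/23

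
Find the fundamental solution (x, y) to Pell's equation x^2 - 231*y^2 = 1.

First expand sqrt(231) as a continued fraction. With x_i = (sqrt(231) + m_i)/d_i and (m_0, d_0) = (0, 1): a_0 = floor(sqrt(231)) = 15, since 15^2 = 225 <= 231 < 256 = 16^2.
Iterate m_{i+1} = d_i*a_i - m_i, d_{i+1} = (231 - m_{i+1}^2)/d_i, a_{i+1} = floor((a_0 + m_{i+1})/d_{i+1}):
  m_1 = 1*15 - 0 = 15, d_1 = (231 - 15^2)/1 = 6/1 = 6, a_1 = floor((15 + 15)/6) = 5.
  m_2 = 6*5 - 15 = 15, d_2 = (231 - 15^2)/6 = 6/6 = 1, a_2 = floor((15 + 15)/1) = 30.
  m_3 = 1*30 - 15 = 15, d_3 = (231 - 15^2)/1 = 6/1 = 6: (m_3, d_3) = (m_1, d_1) = (15, 6), so from here the quotients repeat a_1, a_2; the period length is 2.
So sqrt(231) = [15; (5, 30)] with period length k = 2.
k is even, so the fundamental solution of x^2 - 231y^2 = 1 is (p_{k-1}, q_{k-1}) = (p_1, q_1); compute convergents through index 1.
Convergents (p_i = a_i*p_{i-1} + p_{i-2}, q_i = a_i*q_{i-1} + q_{i-2} with p_{-2}=0, p_{-1}=1, q_{-2}=1, q_{-1}=0):
  i=0: a_0=15, p_0 = 15*1 + 0 = 15, q_0 = 15*0 + 1 = 1.
  i=1: a_1=5, p_1 = 5*15 + 1 = 76, q_1 = 5*1 + 0 = 5.
Check: 76^2 - 231*5^2 = 5776 - 5775 = 1, so (x, y) = (76, 5) solves the equation, and by the theorem it is the least positive solution.

(x, y) = (76, 5)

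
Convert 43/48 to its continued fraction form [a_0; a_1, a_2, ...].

[0; 1, 8, 1, 1, 2]

Run the Euclidean algorithm on 43 and 48; the successive quotients are the partial quotients a_0, a_1, ... (each step inverts the fractional part left over by the previous one):
  43 = 0*48 + 43, so a_0 = 0.
  48 = 1*43 + 5, so a_1 = 1.
  43 = 8*5 + 3, so a_2 = 8.
  5 = 1*3 + 2, so a_3 = 1.
  3 = 1*2 + 1, so a_4 = 1.
  2 = 2*1 + 0, so a_5 = 2.
The remainder reaches 0 after 6 divisions, so the expansion has 6 partial quotients, read off in order.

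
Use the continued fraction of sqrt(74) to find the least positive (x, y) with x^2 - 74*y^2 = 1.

First expand sqrt(74) as a continued fraction. With x_i = (sqrt(74) + m_i)/d_i and (m_0, d_0) = (0, 1): a_0 = floor(sqrt(74)) = 8, since 8^2 = 64 <= 74 < 81 = 9^2.
Iterate m_{i+1} = d_i*a_i - m_i, d_{i+1} = (74 - m_{i+1}^2)/d_i, a_{i+1} = floor((a_0 + m_{i+1})/d_{i+1}):
  m_1 = 1*8 - 0 = 8, d_1 = (74 - 8^2)/1 = 10/1 = 10, a_1 = floor((8 + 8)/10) = 1.
  m_2 = 10*1 - 8 = 2, d_2 = (74 - 2^2)/10 = 70/10 = 7, a_2 = floor((8 + 2)/7) = 1.
  m_3 = 7*1 - 2 = 5, d_3 = (74 - 5^2)/7 = 49/7 = 7, a_3 = floor((8 + 5)/7) = 1.
  m_4 = 7*1 - 5 = 2, d_4 = (74 - 2^2)/7 = 70/7 = 10, a_4 = floor((8 + 2)/10) = 1.
  m_5 = 10*1 - 2 = 8, d_5 = (74 - 8^2)/10 = 10/10 = 1, a_5 = floor((8 + 8)/1) = 16.
  m_6 = 1*16 - 8 = 8, d_6 = (74 - 8^2)/1 = 10/1 = 10: (m_6, d_6) = (m_1, d_1) = (8, 10), so from here the quotients repeat a_1, ..., a_5; the period length is 5.
So sqrt(74) = [8; (1, 1, 1, 1, 16)] with period length k = 5.
k is odd, so (p_{k-1}, q_{k-1}) only solves x^2 - 74y^2 = -1 and the fundamental solution of x^2 - 74y^2 = 1 is (p_{2k-1}, q_{2k-1}) = (p_9, q_9); compute convergents through index 9, running through the period twice.
Convergents (p_i = a_i*p_{i-1} + p_{i-2}, q_i = a_i*q_{i-1} + q_{i-2} with p_{-2}=0, p_{-1}=1, q_{-2}=1, q_{-1}=0):
  i=0: a_0=8, p_0 = 8*1 + 0 = 8, q_0 = 8*0 + 1 = 1.
  i=1: a_1=1, p_1 = 1*8 + 1 = 9, q_1 = 1*1 + 0 = 1.
  i=2: a_2=1, p_2 = 1*9 + 8 = 17, q_2 = 1*1 + 1 = 2.
  i=3: a_3=1, p_3 = 1*17 + 9 = 26, q_3 = 1*2 + 1 = 3.
  i=4: a_4=1, p_4 = 1*26 + 17 = 43, q_4 = 1*3 + 2 = 5.
  i=5: a_5=16, p_5 = 16*43 + 26 = 714, q_5 = 16*5 + 3 = 83.
  i=6: a_6=1, p_6 = 1*714 + 43 = 757, q_6 = 1*83 + 5 = 88.
  i=7: a_7=1, p_7 = 1*757 + 714 = 1471, q_7 = 1*88 + 83 = 171.
  i=8: a_8=1, p_8 = 1*1471 + 757 = 2228, q_8 = 1*171 + 88 = 259.
  i=9: a_9=1, p_9 = 1*2228 + 1471 = 3699, q_9 = 1*259 + 171 = 430.
Indeed p_4^2 - 74*q_4^2 = 1849 - 1850 = -1, not +1.
Check: 3699^2 - 74*430^2 = 13682601 - 13682600 = 1, so (x, y) = (3699, 430) solves the equation, and by the theorem it is the least positive solution.

(x, y) = (3699, 430)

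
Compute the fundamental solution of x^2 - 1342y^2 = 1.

(x, y) = (1099, 30)

First expand sqrt(1342) as a continued fraction. With x_i = (sqrt(1342) + m_i)/d_i and (m_0, d_0) = (0, 1): a_0 = floor(sqrt(1342)) = 36, since 36^2 = 1296 <= 1342 < 1369 = 37^2.
Iterate m_{i+1} = d_i*a_i - m_i, d_{i+1} = (1342 - m_{i+1}^2)/d_i, a_{i+1} = floor((a_0 + m_{i+1})/d_{i+1}):
  m_1 = 1*36 - 0 = 36, d_1 = (1342 - 36^2)/1 = 46/1 = 46, a_1 = floor((36 + 36)/46) = 1.
  m_2 = 46*1 - 36 = 10, d_2 = (1342 - 10^2)/46 = 1242/46 = 27, a_2 = floor((36 + 10)/27) = 1.
  m_3 = 27*1 - 10 = 17, d_3 = (1342 - 17^2)/27 = 1053/27 = 39, a_3 = floor((36 + 17)/39) = 1.
  m_4 = 39*1 - 17 = 22, d_4 = (1342 - 22^2)/39 = 858/39 = 22, a_4 = floor((36 + 22)/22) = 2.
  m_5 = 22*2 - 22 = 22, d_5 = (1342 - 22^2)/22 = 858/22 = 39, a_5 = floor((36 + 22)/39) = 1.
  m_6 = 39*1 - 22 = 17, d_6 = (1342 - 17^2)/39 = 1053/39 = 27, a_6 = floor((36 + 17)/27) = 1.
  m_7 = 27*1 - 17 = 10, d_7 = (1342 - 10^2)/27 = 1242/27 = 46, a_7 = floor((36 + 10)/46) = 1.
  m_8 = 46*1 - 10 = 36, d_8 = (1342 - 36^2)/46 = 46/46 = 1, a_8 = floor((36 + 36)/1) = 72.
  m_9 = 1*72 - 36 = 36, d_9 = (1342 - 36^2)/1 = 46/1 = 46: (m_9, d_9) = (m_1, d_1) = (36, 46), so from here the quotients repeat a_1, ..., a_8; the period length is 8.
So sqrt(1342) = [36; (1, 1, 1, 2, 1, 1, 1, 72)] with period length k = 8.
k is even, so the fundamental solution of x^2 - 1342y^2 = 1 is (p_{k-1}, q_{k-1}) = (p_7, q_7); compute convergents through index 7.
Convergents (p_i = a_i*p_{i-1} + p_{i-2}, q_i = a_i*q_{i-1} + q_{i-2} with p_{-2}=0, p_{-1}=1, q_{-2}=1, q_{-1}=0):
  i=0: a_0=36, p_0 = 36*1 + 0 = 36, q_0 = 36*0 + 1 = 1.
  i=1: a_1=1, p_1 = 1*36 + 1 = 37, q_1 = 1*1 + 0 = 1.
  i=2: a_2=1, p_2 = 1*37 + 36 = 73, q_2 = 1*1 + 1 = 2.
  i=3: a_3=1, p_3 = 1*73 + 37 = 110, q_3 = 1*2 + 1 = 3.
  i=4: a_4=2, p_4 = 2*110 + 73 = 293, q_4 = 2*3 + 2 = 8.
  i=5: a_5=1, p_5 = 1*293 + 110 = 403, q_5 = 1*8 + 3 = 11.
  i=6: a_6=1, p_6 = 1*403 + 293 = 696, q_6 = 1*11 + 8 = 19.
  i=7: a_7=1, p_7 = 1*696 + 403 = 1099, q_7 = 1*19 + 11 = 30.
Check: 1099^2 - 1342*30^2 = 1207801 - 1207800 = 1, so (x, y) = (1099, 30) solves the equation, and by the theorem it is the least positive solution.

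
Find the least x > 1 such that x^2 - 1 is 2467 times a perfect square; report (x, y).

First expand sqrt(2467) as a continued fraction. With x_i = (sqrt(2467) + m_i)/d_i and (m_0, d_0) = (0, 1): a_0 = floor(sqrt(2467)) = 49, since 49^2 = 2401 <= 2467 < 2500 = 50^2.
Iterate m_{i+1} = d_i*a_i - m_i, d_{i+1} = (2467 - m_{i+1}^2)/d_i, a_{i+1} = floor((a_0 + m_{i+1})/d_{i+1}):
  m_1 = 1*49 - 0 = 49, d_1 = (2467 - 49^2)/1 = 66/1 = 66, a_1 = floor((49 + 49)/66) = 1.
  m_2 = 66*1 - 49 = 17, d_2 = (2467 - 17^2)/66 = 2178/66 = 33, a_2 = floor((49 + 17)/33) = 2.
  m_3 = 33*2 - 17 = 49, d_3 = (2467 - 49^2)/33 = 66/33 = 2, a_3 = floor((49 + 49)/2) = 49.
  m_4 = 2*49 - 49 = 49, d_4 = (2467 - 49^2)/2 = 66/2 = 33, a_4 = floor((49 + 49)/33) = 2.
  m_5 = 33*2 - 49 = 17, d_5 = (2467 - 17^2)/33 = 2178/33 = 66, a_5 = floor((49 + 17)/66) = 1.
  m_6 = 66*1 - 17 = 49, d_6 = (2467 - 49^2)/66 = 66/66 = 1, a_6 = floor((49 + 49)/1) = 98.
  m_7 = 1*98 - 49 = 49, d_7 = (2467 - 49^2)/1 = 66/1 = 66: (m_7, d_7) = (m_1, d_1) = (49, 66), so from here the quotients repeat a_1, ..., a_6; the period length is 6.
So sqrt(2467) = [49; (1, 2, 49, 2, 1, 98)] with period length k = 6.
k is even, so the fundamental solution of x^2 - 2467y^2 = 1 is (p_{k-1}, q_{k-1}) = (p_5, q_5); compute convergents through index 5.
Convergents (p_i = a_i*p_{i-1} + p_{i-2}, q_i = a_i*q_{i-1} + q_{i-2} with p_{-2}=0, p_{-1}=1, q_{-2}=1, q_{-1}=0):
  i=0: a_0=49, p_0 = 49*1 + 0 = 49, q_0 = 49*0 + 1 = 1.
  i=1: a_1=1, p_1 = 1*49 + 1 = 50, q_1 = 1*1 + 0 = 1.
  i=2: a_2=2, p_2 = 2*50 + 49 = 149, q_2 = 2*1 + 1 = 3.
  i=3: a_3=49, p_3 = 49*149 + 50 = 7351, q_3 = 49*3 + 1 = 148.
  i=4: a_4=2, p_4 = 2*7351 + 149 = 14851, q_4 = 2*148 + 3 = 299.
  i=5: a_5=1, p_5 = 1*14851 + 7351 = 22202, q_5 = 1*299 + 148 = 447.
Check: 22202^2 - 2467*447^2 = 492928804 - 492928803 = 1, so (x, y) = (22202, 447) solves the equation, and by the theorem it is the least positive solution.

(x, y) = (22202, 447)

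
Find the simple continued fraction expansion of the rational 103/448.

Run the Euclidean algorithm on 103 and 448; the successive quotients are the partial quotients a_0, a_1, ... (each step inverts the fractional part left over by the previous one):
  103 = 0*448 + 103, so a_0 = 0.
  448 = 4*103 + 36, so a_1 = 4.
  103 = 2*36 + 31, so a_2 = 2.
  36 = 1*31 + 5, so a_3 = 1.
  31 = 6*5 + 1, so a_4 = 6.
  5 = 5*1 + 0, so a_5 = 5.
The remainder reaches 0 after 6 divisions, so the expansion has 6 partial quotients, read off in order.

[0; 4, 2, 1, 6, 5]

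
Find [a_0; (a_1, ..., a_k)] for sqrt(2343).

Write x_i = (sqrt(2343) + m_i)/d_i with (m_0, d_0) = (0, 1). a_0 = floor(sqrt(2343)) = 48, since 48^2 = 2304 <= 2343 < 2401 = 49^2.
Iterate m_{i+1} = d_i*a_i - m_i, d_{i+1} = (2343 - m_{i+1}^2)/d_i, a_{i+1} = floor((a_0 + m_{i+1})/d_{i+1}):
  m_1 = 1*48 - 0 = 48, d_1 = (2343 - 48^2)/1 = 39/1 = 39, a_1 = floor((48 + 48)/39) = 2.
  m_2 = 39*2 - 48 = 30, d_2 = (2343 - 30^2)/39 = 1443/39 = 37, a_2 = floor((48 + 30)/37) = 2.
  m_3 = 37*2 - 30 = 44, d_3 = (2343 - 44^2)/37 = 407/37 = 11, a_3 = floor((48 + 44)/11) = 8.
  m_4 = 11*8 - 44 = 44, d_4 = (2343 - 44^2)/11 = 407/11 = 37, a_4 = floor((48 + 44)/37) = 2.
  m_5 = 37*2 - 44 = 30, d_5 = (2343 - 30^2)/37 = 1443/37 = 39, a_5 = floor((48 + 30)/39) = 2.
  m_6 = 39*2 - 30 = 48, d_6 = (2343 - 48^2)/39 = 39/39 = 1, a_6 = floor((48 + 48)/1) = 96.
  m_7 = 1*96 - 48 = 48, d_7 = (2343 - 48^2)/1 = 39/1 = 39: (m_7, d_7) = (m_1, d_1) = (48, 39), so from here the quotients repeat a_1, ..., a_6; the period length is 6.
Hence the expansion of sqrt(2343) is a_0 = 48 followed by the repeating block 2, 2, 8, 2, 2, 96 (period 6).

[48; (2, 2, 8, 2, 2, 96)]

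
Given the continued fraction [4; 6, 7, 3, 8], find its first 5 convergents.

Using the convergent recurrence p_i = a_i*p_{i-1} + p_{i-2}, q_i = a_i*q_{i-1} + q_{i-2} with p_{-2}=0, p_{-1}=1, q_{-2}=1, q_{-1}=0:
  i=0: a_0=4, p_0 = 4*1 + 0 = 4, q_0 = 4*0 + 1 = 1.
  i=1: a_1=6, p_1 = 6*4 + 1 = 25, q_1 = 6*1 + 0 = 6.
  i=2: a_2=7, p_2 = 7*25 + 4 = 179, q_2 = 7*6 + 1 = 43.
  i=3: a_3=3, p_3 = 3*179 + 25 = 562, q_3 = 3*43 + 6 = 135.
  i=4: a_4=8, p_4 = 8*562 + 179 = 4675, q_4 = 8*135 + 43 = 1123.

4/1, 25/6, 179/43, 562/135, 4675/1123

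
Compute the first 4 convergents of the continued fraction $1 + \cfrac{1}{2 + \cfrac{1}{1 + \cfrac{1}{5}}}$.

Using the convergent recurrence p_i = a_i*p_{i-1} + p_{i-2}, q_i = a_i*q_{i-1} + q_{i-2} with p_{-2}=0, p_{-1}=1, q_{-2}=1, q_{-1}=0:
  i=0: a_0=1, p_0 = 1*1 + 0 = 1, q_0 = 1*0 + 1 = 1.
  i=1: a_1=2, p_1 = 2*1 + 1 = 3, q_1 = 2*1 + 0 = 2.
  i=2: a_2=1, p_2 = 1*3 + 1 = 4, q_2 = 1*2 + 1 = 3.
  i=3: a_3=5, p_3 = 5*4 + 3 = 23, q_3 = 5*3 + 2 = 17.

1/1, 3/2, 4/3, 23/17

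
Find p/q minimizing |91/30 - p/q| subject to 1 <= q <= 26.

79/26

Expand x = 91/30 as a continued fraction with the Euclidean algorithm:
  91 = 3*30 + 1, so a_0 = 3.
  30 = 30*1 + 0, so a_1 = 30.
so x = [3; 30].
Convergents (p_i = a_i*p_{i-1} + p_{i-2}, q_i = a_i*q_{i-1} + q_{i-2} with p_{-2}=0, p_{-1}=1, q_{-2}=1, q_{-1}=0), until the denominator exceeds 26:
  i=0: a_0=3, p_0 = 3*1 + 0 = 3, q_0 = 3*0 + 1 = 1.
  i=1: a_1=30, p_1 = 30*3 + 1 = 91, q_1 = 30*1 + 0 = 30.
q_1 = 30 > 26, so the last convergent with denominator <= 26 is p_0/q_0 = 3/1.
The closest fraction with denominator <= 26 is either p_0/q_0 or the intermediate fraction (k*p_0 + p_{-1})/(k*q_0 + q_{-1}) with the largest k >= 1 whose denominator stays <= 26; these approach x as k grows, and every other convergent or intermediate fraction in range is farther away.
Largest k: floor((26 - q_{-1})/q_0) = floor((26 - 0)/1) = 26 (using the seeds p_{-1} = 1, q_{-1} = 0).
That gives (26*3 + 1)/(26*1 + 0) = 79/26.
Compare the errors: |x - 3/1| = |91*1 - 3*30|/(30*1) = 1/30, and |x - 79/26| = |91*26 - 79*30|/(30*26) = 4/780.
Cross-multiplying, 4*30 = 120 < 780 = 1*780, so 4/780 is smaller: the intermediate fraction 79/26 is closer to x than 3/1.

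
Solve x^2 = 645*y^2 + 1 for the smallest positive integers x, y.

(x, y) = (1024001, 40320)

First expand sqrt(645) as a continued fraction. With x_i = (sqrt(645) + m_i)/d_i and (m_0, d_0) = (0, 1): a_0 = floor(sqrt(645)) = 25, since 25^2 = 625 <= 645 < 676 = 26^2.
Iterate m_{i+1} = d_i*a_i - m_i, d_{i+1} = (645 - m_{i+1}^2)/d_i, a_{i+1} = floor((a_0 + m_{i+1})/d_{i+1}):
  m_1 = 1*25 - 0 = 25, d_1 = (645 - 25^2)/1 = 20/1 = 20, a_1 = floor((25 + 25)/20) = 2.
  m_2 = 20*2 - 25 = 15, d_2 = (645 - 15^2)/20 = 420/20 = 21, a_2 = floor((25 + 15)/21) = 1.
  m_3 = 21*1 - 15 = 6, d_3 = (645 - 6^2)/21 = 609/21 = 29, a_3 = floor((25 + 6)/29) = 1.
  m_4 = 29*1 - 6 = 23, d_4 = (645 - 23^2)/29 = 116/29 = 4, a_4 = floor((25 + 23)/4) = 12.
  m_5 = 4*12 - 23 = 25, d_5 = (645 - 25^2)/4 = 20/4 = 5, a_5 = floor((25 + 25)/5) = 10.
  m_6 = 5*10 - 25 = 25, d_6 = (645 - 25^2)/5 = 20/5 = 4, a_6 = floor((25 + 25)/4) = 12.
  m_7 = 4*12 - 25 = 23, d_7 = (645 - 23^2)/4 = 116/4 = 29, a_7 = floor((25 + 23)/29) = 1.
  m_8 = 29*1 - 23 = 6, d_8 = (645 - 6^2)/29 = 609/29 = 21, a_8 = floor((25 + 6)/21) = 1.
  m_9 = 21*1 - 6 = 15, d_9 = (645 - 15^2)/21 = 420/21 = 20, a_9 = floor((25 + 15)/20) = 2.
  m_10 = 20*2 - 15 = 25, d_10 = (645 - 25^2)/20 = 20/20 = 1, a_10 = floor((25 + 25)/1) = 50.
  m_11 = 1*50 - 25 = 25, d_11 = (645 - 25^2)/1 = 20/1 = 20: (m_11, d_11) = (m_1, d_1) = (25, 20), so from here the quotients repeat a_1, ..., a_10; the period length is 10.
So sqrt(645) = [25; (2, 1, 1, 12, 10, 12, 1, 1, 2, 50)] with period length k = 10.
k is even, so the fundamental solution of x^2 - 645y^2 = 1 is (p_{k-1}, q_{k-1}) = (p_9, q_9); compute convergents through index 9.
Convergents (p_i = a_i*p_{i-1} + p_{i-2}, q_i = a_i*q_{i-1} + q_{i-2} with p_{-2}=0, p_{-1}=1, q_{-2}=1, q_{-1}=0):
  i=0: a_0=25, p_0 = 25*1 + 0 = 25, q_0 = 25*0 + 1 = 1.
  i=1: a_1=2, p_1 = 2*25 + 1 = 51, q_1 = 2*1 + 0 = 2.
  i=2: a_2=1, p_2 = 1*51 + 25 = 76, q_2 = 1*2 + 1 = 3.
  i=3: a_3=1, p_3 = 1*76 + 51 = 127, q_3 = 1*3 + 2 = 5.
  i=4: a_4=12, p_4 = 12*127 + 76 = 1600, q_4 = 12*5 + 3 = 63.
  i=5: a_5=10, p_5 = 10*1600 + 127 = 16127, q_5 = 10*63 + 5 = 635.
  i=6: a_6=12, p_6 = 12*16127 + 1600 = 195124, q_6 = 12*635 + 63 = 7683.
  i=7: a_7=1, p_7 = 1*195124 + 16127 = 211251, q_7 = 1*7683 + 635 = 8318.
  i=8: a_8=1, p_8 = 1*211251 + 195124 = 406375, q_8 = 1*8318 + 7683 = 16001.
  i=9: a_9=2, p_9 = 2*406375 + 211251 = 1024001, q_9 = 2*16001 + 8318 = 40320.
Check: 1024001^2 - 645*40320^2 = 1048578048001 - 1048578048000 = 1, so (x, y) = (1024001, 40320) solves the equation, and by the theorem it is the least positive solution.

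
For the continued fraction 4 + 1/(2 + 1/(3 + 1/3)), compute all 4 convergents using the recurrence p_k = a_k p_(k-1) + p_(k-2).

4/1, 9/2, 31/7, 102/23

Using the convergent recurrence p_i = a_i*p_{i-1} + p_{i-2}, q_i = a_i*q_{i-1} + q_{i-2} with p_{-2}=0, p_{-1}=1, q_{-2}=1, q_{-1}=0:
  i=0: a_0=4, p_0 = 4*1 + 0 = 4, q_0 = 4*0 + 1 = 1.
  i=1: a_1=2, p_1 = 2*4 + 1 = 9, q_1 = 2*1 + 0 = 2.
  i=2: a_2=3, p_2 = 3*9 + 4 = 31, q_2 = 3*2 + 1 = 7.
  i=3: a_3=3, p_3 = 3*31 + 9 = 102, q_3 = 3*7 + 2 = 23.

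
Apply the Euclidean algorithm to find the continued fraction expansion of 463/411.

Run the Euclidean algorithm on 463 and 411; the successive quotients are the partial quotients a_0, a_1, ... (each step inverts the fractional part left over by the previous one):
  463 = 1*411 + 52, so a_0 = 1.
  411 = 7*52 + 47, so a_1 = 7.
  52 = 1*47 + 5, so a_2 = 1.
  47 = 9*5 + 2, so a_3 = 9.
  5 = 2*2 + 1, so a_4 = 2.
  2 = 2*1 + 0, so a_5 = 2.
The remainder reaches 0 after 6 divisions, so the expansion has 6 partial quotients, read off in order.

[1; 7, 1, 9, 2, 2]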